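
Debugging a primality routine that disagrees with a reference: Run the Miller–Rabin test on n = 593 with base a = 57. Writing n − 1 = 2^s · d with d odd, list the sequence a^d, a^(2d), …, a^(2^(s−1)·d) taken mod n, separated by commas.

n − 1 = 592 = 2^4 · 37, so s = 4 and d = 37.
x_0 = 57^37 mod 593 = 82.
x_1 = 82^2 mod 593 = 201.
x_2 = 201^2 mod 593 = 77.
x_3 = 77^2 mod 593 = 592.

82, 201, 77, 592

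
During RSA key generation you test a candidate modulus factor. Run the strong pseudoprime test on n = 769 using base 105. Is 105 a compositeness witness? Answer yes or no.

n − 1 = 768 = 2^8 · 3, so s = 8 and d = 3.
x_0 = 105^3 mod 769 = 280.
x_0 is neither 1 nor 768, so continue squaring.
x_1 = 280^2 mod 769 = 731.
x_2 = 731^2 mod 769 = 675.
x_3 = 675^2 mod 769 = 377.
x_4 = 377^2 mod 769 = 633.
x_5 = 633^2 mod 769 = 40.
x_6 = 40^2 mod 769 = 62.
x_7 = 62^2 mod 769 = 768.
x_7 ≡ −1, so 105 is not a witness.

no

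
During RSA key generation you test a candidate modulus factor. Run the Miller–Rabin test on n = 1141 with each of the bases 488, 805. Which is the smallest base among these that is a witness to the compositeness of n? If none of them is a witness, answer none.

n − 1 = 1140 = 2^2 · 285, so s = 2 and d = 285.
Base 488: x_0 = 488^285 mod 1141 = 1140. x_0 = 1140 ≡ −1, so 488 is not a witness.
Base 805: x_0 = 805^285 mod 1141 = 700. x_0 is neither 1 nor 1140, so continue squaring. x_1 = 700^2 mod 1141 = 511. Reached i = s−1 = 1 without hitting −1: 805 is a Miller–Rabin witness and 1141 is composite.
The smallest witness among the given bases is 805.

805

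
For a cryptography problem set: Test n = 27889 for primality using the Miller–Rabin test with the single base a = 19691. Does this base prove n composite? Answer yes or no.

n − 1 = 27888 = 2^4 · 1743, so s = 4 and d = 1743.
x_0 = 19691^1743 mod 27889 = 1.
x_0 = 1, so 19691 is not a witness.

no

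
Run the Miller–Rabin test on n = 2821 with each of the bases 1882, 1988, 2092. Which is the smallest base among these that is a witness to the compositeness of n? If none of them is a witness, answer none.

n − 1 = 2820 = 2^2 · 705, so s = 2 and d = 705.
Base 1882: x_0 = 1882^705 mod 2821 = 2820. x_0 = 2820 ≡ −1, so 1882 is not a witness.
Base 1988: x_0 = 1988^705 mod 2821 = 714. x_0 is neither 1 nor 2820, so continue squaring. x_1 = 714^2 mod 2821 = 2016. Reached i = s−1 = 1 without hitting −1: 1988 is a Miller–Rabin witness and 2821 is composite.
Base 2092: x_0 = 2092^705 mod 2821 = 2820. x_0 = 2820 ≡ −1, so 2092 is not a witness.
The smallest witness among the given bases is 1988.

1988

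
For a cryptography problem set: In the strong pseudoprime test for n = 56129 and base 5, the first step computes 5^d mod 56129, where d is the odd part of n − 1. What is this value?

n − 1 = 56128 = 2^6 · 877, so s = 6 and d = 877.
Repeated squaring mod 56129: 5^1 ≡ 5, 5^2 ≡ 25, 5^4 ≡ 625, 5^8 ≡ 53851, 5^16 ≡ 25416, 5^32 ≡ 40524, 5^64 ≡ 28423, 5^128 ≡ 2232, 5^256 ≡ 42472, 5^512 ≡ 53111.
877 = 512 + 256 + 64 + 32 + 8 + 4 + 1, so 5^877 ≡ 53111·42472·28423·40524·53851·625·5 ≡ 10558 (mod 56129).

10558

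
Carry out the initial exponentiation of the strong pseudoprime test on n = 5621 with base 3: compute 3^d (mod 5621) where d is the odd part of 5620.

2047

n − 1 = 5620 = 2^2 · 1405, so s = 2 and d = 1405.
Repeated squaring mod 5621: 3^1 ≡ 3, 3^2 ≡ 9, 3^4 ≡ 81, 3^8 ≡ 940, 3^16 ≡ 1103, 3^32 ≡ 2473, 3^64 ≡ 81, 3^128 ≡ 940, 3^256 ≡ 1103, 3^512 ≡ 2473, 3^1024 ≡ 81.
1405 = 1024 + 256 + 64 + 32 + 16 + 8 + 4 + 1, so 3^1405 ≡ 81·1103·81·2473·1103·940·81·3 ≡ 2047 (mod 5621).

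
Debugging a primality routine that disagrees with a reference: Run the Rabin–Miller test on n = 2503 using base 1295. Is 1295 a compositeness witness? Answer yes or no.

no

n − 1 = 2502 = 2^1 · 1251, so s = 1 and d = 1251.
Repeated squaring mod 2503: 1295^1 ≡ 1295, 1295^2 ≡ 15, 1295^4 ≡ 225, 1295^8 ≡ 565, 1295^16 ≡ 1344, 1295^32 ≡ 1673, 1295^64 ≡ 575, 1295^128 ≡ 229, 1295^256 ≡ 2381, 1295^512 ≡ 2369, 1295^1024 ≡ 435.
1251 = 1024 + 128 + 64 + 32 + 2 + 1, so 1295^1251 ≡ 435·229·575·1673·15·1295 ≡ 2502 (mod 2503).
x_0 = 1295^1251 mod 2503 = 2502.
x_0 = 2502 ≡ −1, so 1295 is not a witness.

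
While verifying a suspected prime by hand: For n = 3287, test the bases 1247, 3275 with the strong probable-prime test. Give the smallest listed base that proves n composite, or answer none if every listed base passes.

n − 1 = 3286 = 2^1 · 1643, so s = 1 and d = 1643.
Base 1247: x_0 = 1247^1643 mod 3287 = 312. x_0 ∉ {1, 3286} and s = 1, so 1247 is a Miller–Rabin witness and 3287 is composite.
Base 3275: x_0 = 3275^1643 mod 3287 = 3279. x_0 ∉ {1, 3286} and s = 1, so 3275 is a Miller–Rabin witness and 3287 is composite.
The smallest witness among the given bases is 1247.

1247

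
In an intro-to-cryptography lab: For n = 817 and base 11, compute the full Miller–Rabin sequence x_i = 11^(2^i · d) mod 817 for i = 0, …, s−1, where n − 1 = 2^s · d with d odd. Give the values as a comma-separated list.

723, 666, 742, 723

n − 1 = 816 = 2^4 · 51, so s = 4 and d = 51.
x_0 = 11^51 mod 817 = 723.
x_1 = 723^2 mod 817 = 666.
x_2 = 666^2 mod 817 = 742.
x_3 = 742^2 mod 817 = 723.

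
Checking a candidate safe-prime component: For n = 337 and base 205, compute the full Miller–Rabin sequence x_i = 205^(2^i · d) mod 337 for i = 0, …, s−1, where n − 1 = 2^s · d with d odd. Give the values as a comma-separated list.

n − 1 = 336 = 2^4 · 21, so s = 4 and d = 21.
x_0 = 205^21 mod 337 = 40.
x_1 = 40^2 mod 337 = 252.
x_2 = 252^2 mod 337 = 148.
x_3 = 148^2 mod 337 = 336.

40, 252, 148, 336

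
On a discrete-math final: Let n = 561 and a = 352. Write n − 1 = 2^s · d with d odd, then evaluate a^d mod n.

385

n − 1 = 560 = 2^4 · 35, so s = 4 and d = 35.
352^35 mod 561 = 385.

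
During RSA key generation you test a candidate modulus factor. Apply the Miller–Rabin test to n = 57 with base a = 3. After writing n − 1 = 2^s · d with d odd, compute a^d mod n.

n − 1 = 56 = 2^3 · 7, so s = 3 and d = 7.
3^7 mod 57 = 21.

21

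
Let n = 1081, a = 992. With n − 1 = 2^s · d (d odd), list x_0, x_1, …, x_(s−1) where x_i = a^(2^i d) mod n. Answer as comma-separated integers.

326, 338, 739

n − 1 = 1080 = 2^3 · 135, so s = 3 and d = 135.
x_0 = 992^135 mod 1081 = 326.
x_1 = 326^2 mod 1081 = 338.
x_2 = 338^2 mod 1081 = 739.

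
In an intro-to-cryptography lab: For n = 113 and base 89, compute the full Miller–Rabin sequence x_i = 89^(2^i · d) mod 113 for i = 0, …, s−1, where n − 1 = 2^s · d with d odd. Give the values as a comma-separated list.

n − 1 = 112 = 2^4 · 7, so s = 4 and d = 7.
x_0 = 89^7 mod 113 = 35.
x_1 = 35^2 mod 113 = 95.
x_2 = 95^2 mod 113 = 98.
x_3 = 98^2 mod 113 = 112.

35, 95, 98, 112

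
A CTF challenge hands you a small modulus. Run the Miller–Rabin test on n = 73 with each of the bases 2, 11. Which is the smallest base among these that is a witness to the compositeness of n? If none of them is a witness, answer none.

none

n − 1 = 72 = 2^3 · 9, so s = 3 and d = 9.
Base 2: x_0 = 2^9 mod 73 = 1. x_0 = 1, so 2 is not a witness.
Base 11: x_0 = 11^9 mod 73 = 22. x_0 is neither 1 nor 72, so continue squaring. x_1 = 22^2 mod 73 = 46. x_2 = 46^2 mod 73 = 72. x_2 ≡ −1, so 11 is not a witness.
No listed base is a witness for 73.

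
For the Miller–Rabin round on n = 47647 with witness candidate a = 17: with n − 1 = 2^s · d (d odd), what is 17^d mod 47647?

42671

n − 1 = 47646 = 2^1 · 23823, so s = 1 and d = 23823.
17^23823 mod 47647 = 42671.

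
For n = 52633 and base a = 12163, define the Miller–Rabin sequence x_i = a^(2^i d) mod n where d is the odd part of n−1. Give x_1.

n − 1 = 52632 = 2^3 · 6579, so s = 3 and d = 6579.
By repeated squaring, 12163^6579 ≡ 15863 (mod 52633).
x_0 = 15863.
x_1 = 15863^2 mod 52633 = 49029.

49029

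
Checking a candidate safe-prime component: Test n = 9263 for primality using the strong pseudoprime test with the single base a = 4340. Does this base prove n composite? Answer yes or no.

n − 1 = 9262 = 2^1 · 4631, so s = 1 and d = 4631.
Repeated squaring mod 9263: 4340^1 ≡ 4340, 4340^2 ≡ 3921, 4340^4 ≡ 6924, 4340^8 ≡ 5751, 4340^16 ≡ 5091, 4340^32 ≡ 407, 4340^64 ≡ 8178, 4340^128 ≡ 824, 4340^256 ≡ 2777, 4340^512 ≡ 4913, 4340^1024 ≡ 7454, 4340^2048 ≡ 2642, 4340^4096 ≡ 5125.
4631 = 4096 + 512 + 16 + 4 + 2 + 1, so 4340^4631 ≡ 5125·4913·5091·6924·3921·4340 ≡ 5248 (mod 9263).
x_0 = 4340^4631 mod 9263 = 5248.
x_0 ∉ {1, 9262} and s = 1, so 4340 is a Miller–Rabin witness and 9263 is composite.

yes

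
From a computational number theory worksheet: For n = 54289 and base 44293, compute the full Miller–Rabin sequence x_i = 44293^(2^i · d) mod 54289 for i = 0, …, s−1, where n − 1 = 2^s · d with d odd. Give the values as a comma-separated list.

16777, 33553, 12816, 25631

n − 1 = 54288 = 2^4 · 3393, so s = 4 and d = 3393.
x_0 = 44293^3393 mod 54289 = 16777.
x_1 = 16777^2 mod 54289 = 33553.
x_2 = 33553^2 mod 54289 = 12816.
x_3 = 12816^2 mod 54289 = 25631.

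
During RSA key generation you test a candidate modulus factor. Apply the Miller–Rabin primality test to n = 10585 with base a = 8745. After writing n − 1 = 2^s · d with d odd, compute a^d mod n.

2930

n − 1 = 10584 = 2^3 · 1323, so s = 3 and d = 1323.
8745^1323 mod 10585 = 2930.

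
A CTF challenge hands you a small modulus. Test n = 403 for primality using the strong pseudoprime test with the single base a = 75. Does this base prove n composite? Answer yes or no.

yes

n − 1 = 402 = 2^1 · 201, so s = 1 and d = 201.
x_0 = 75^201 mod 403 = 77.
x_0 ∉ {1, 402} and s = 1, so 75 is a Miller–Rabin witness and 403 is composite.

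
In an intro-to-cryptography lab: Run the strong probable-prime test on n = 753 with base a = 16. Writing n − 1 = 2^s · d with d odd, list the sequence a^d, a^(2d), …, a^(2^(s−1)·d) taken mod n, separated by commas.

n − 1 = 752 = 2^4 · 47, so s = 4 and d = 47.
x_0 = 16^47 mod 753 = 91.
x_1 = 91^2 mod 753 = 751.
x_2 = 751^2 mod 753 = 4.
x_3 = 4^2 mod 753 = 16.

91, 751, 4, 16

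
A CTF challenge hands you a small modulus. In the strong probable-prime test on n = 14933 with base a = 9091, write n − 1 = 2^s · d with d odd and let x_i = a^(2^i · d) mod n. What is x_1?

993

n − 1 = 14932 = 2^2 · 3733, so s = 2 and d = 3733.
Repeated squaring mod 14933: 9091^1 ≡ 9091, 9091^2 ≡ 7059, 9091^4 ≡ 12993, 9091^8 ≡ 484, 9091^16 ≡ 10261, 9091^32 ≡ 10471, 9091^64 ≡ 3755, 9091^128 ≡ 3273, 9091^256 ≡ 5568, 9091^512 ≡ 1716, 9091^1024 ≡ 2855, 9091^2048 ≡ 12540.
3733 = 2048 + 1024 + 512 + 128 + 16 + 4 + 1, so 9091^3733 ≡ 12540·2855·1716·3273·10261·12993·9091 ≡ 7074 (mod 14933).
x_0 = 7074.
x_1 = 7074^2 mod 14933 = 993.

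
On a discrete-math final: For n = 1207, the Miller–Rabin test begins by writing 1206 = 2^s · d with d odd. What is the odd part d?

603

Halving: 1206 → 603; 603 is odd.
So 1206 = 2^1 · 603.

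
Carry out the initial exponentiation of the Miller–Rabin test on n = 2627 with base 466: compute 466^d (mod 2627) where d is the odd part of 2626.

n − 1 = 2626 = 2^1 · 1313, so s = 1 and d = 1313.
By repeated squaring, 466^1313 ≡ 2077 (mod 2627).

2077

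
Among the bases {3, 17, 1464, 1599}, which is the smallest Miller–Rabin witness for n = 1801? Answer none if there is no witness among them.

n − 1 = 1800 = 2^3 · 225, so s = 3 and d = 225.
Base 3: x_0 = 3^225 mod 1801 = 1800. x_0 = 1800 ≡ −1, so 3 is not a witness.
Base 17: x_0 = 17^225 mod 1801 = 977. x_0 is neither 1 nor 1800, so continue squaring. x_1 = 977^2 mod 1801 = 1800. x_1 ≡ −1, so 17 is not a witness.
Base 1464: x_0 = 1464^225 mod 1801 = 524. x_0 is neither 1 nor 1800, so continue squaring. x_1 = 524^2 mod 1801 = 824. x_2 = 824^2 mod 1801 = 1800. x_2 ≡ −1, so 1464 is not a witness.
Base 1599: x_0 = 1599^225 mod 1801 = 824. x_0 is neither 1 nor 1800, so continue squaring. x_1 = 824^2 mod 1801 = 1800. x_1 ≡ −1, so 1599 is not a witness.
No listed base is a witness for 1801.

none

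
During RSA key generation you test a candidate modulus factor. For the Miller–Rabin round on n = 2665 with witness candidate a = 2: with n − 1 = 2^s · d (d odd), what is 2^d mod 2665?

2657

n − 1 = 2664 = 2^3 · 333, so s = 3 and d = 333.
Repeated squaring mod 2665: 2^1 ≡ 2, 2^2 ≡ 4, 2^4 ≡ 16, 2^8 ≡ 256, 2^16 ≡ 1576, 2^32 ≡ 2661, 2^64 ≡ 16, 2^128 ≡ 256, 2^256 ≡ 1576.
333 = 256 + 64 + 8 + 4 + 1, so 2^333 ≡ 1576·16·256·16·2 ≡ 2657 (mod 2665).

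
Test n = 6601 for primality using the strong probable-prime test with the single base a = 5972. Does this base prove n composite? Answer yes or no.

n − 1 = 6600 = 2^3 · 825, so s = 3 and d = 825.
x_0 = 5972^825 mod 6601 = 1954.
x_0 is neither 1 nor 6600, so continue squaring.
x_1 = 1954^2 mod 6601 = 2738.
x_2 = 2738^2 mod 6601 = 4509.
Reached i = s−1 = 2 without hitting −1: 5972 is a Miller–Rabin witness and 6601 is composite.

yes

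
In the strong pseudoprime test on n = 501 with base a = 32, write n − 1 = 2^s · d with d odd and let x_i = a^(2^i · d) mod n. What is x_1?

199

n − 1 = 500 = 2^2 · 125, so s = 2 and d = 125.
x_0 = 32^125 mod 501 = 449.
x_1 = 449^2 mod 501 = 199.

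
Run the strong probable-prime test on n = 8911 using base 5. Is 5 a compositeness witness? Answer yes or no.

n − 1 = 8910 = 2^1 · 4455, so s = 1 and d = 4455.
x_0 = 5^4455 mod 8911 = 2813.
x_0 ∉ {1, 8910} and s = 1, so 5 is a Miller–Rabin witness and 8911 is composite.

yes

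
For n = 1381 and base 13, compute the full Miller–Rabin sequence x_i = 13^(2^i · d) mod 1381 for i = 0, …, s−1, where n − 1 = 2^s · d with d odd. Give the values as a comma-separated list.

1, 1

n − 1 = 1380 = 2^2 · 345, so s = 2 and d = 345.
x_0 = 13^345 mod 1381 = 1.
x_1 = 1^2 mod 1381 = 1.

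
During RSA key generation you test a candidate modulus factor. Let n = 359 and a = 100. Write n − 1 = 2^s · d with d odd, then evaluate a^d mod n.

n − 1 = 358 = 2^1 · 179, so s = 1 and d = 179.
100^179 mod 359 = 1.

1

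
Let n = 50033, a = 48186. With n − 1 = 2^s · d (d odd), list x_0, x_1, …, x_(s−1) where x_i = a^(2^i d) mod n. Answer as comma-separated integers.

n − 1 = 50032 = 2^4 · 3127, so s = 4 and d = 3127.
x_0 = 48186^3127 mod 50033 = 25890.
x_1 = 25890^2 mod 50033 = 50032.
x_2 = 50032^2 mod 50033 = 1.
x_3 = 1^2 mod 50033 = 1.

25890, 50032, 1, 1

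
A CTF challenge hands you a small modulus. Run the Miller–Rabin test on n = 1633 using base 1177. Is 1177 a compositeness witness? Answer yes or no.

n − 1 = 1632 = 2^5 · 51, so s = 5 and d = 51.
x_0 = 1177^51 mod 1633 = 307.
x_0 is neither 1 nor 1632, so continue squaring.
x_1 = 307^2 mod 1633 = 1168.
x_2 = 1168^2 mod 1633 = 669.
x_3 = 669^2 mod 1633 = 119.
x_4 = 119^2 mod 1633 = 1097.
Reached i = s−1 = 4 without hitting −1: 1177 is a Miller–Rabin witness and 1633 is composite.

yes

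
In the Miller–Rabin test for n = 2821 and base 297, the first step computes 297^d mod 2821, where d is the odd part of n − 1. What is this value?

125

n − 1 = 2820 = 2^2 · 705, so s = 2 and d = 705.
Repeated squaring mod 2821: 297^1 ≡ 297, 297^2 ≡ 758, 297^4 ≡ 1901, 297^8 ≡ 100, 297^16 ≡ 1537, 297^32 ≡ 1192, 297^64 ≡ 1901, 297^128 ≡ 100, 297^256 ≡ 1537, 297^512 ≡ 1192.
705 = 512 + 128 + 64 + 1, so 297^705 ≡ 1192·100·1901·297 ≡ 125 (mod 2821).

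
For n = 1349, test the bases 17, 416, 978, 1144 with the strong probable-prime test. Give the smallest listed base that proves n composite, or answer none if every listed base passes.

n − 1 = 1348 = 2^2 · 337, so s = 2 and d = 337.
Base 17: x_0 = 17^337 mod 1349 = 776. x_0 is neither 1 nor 1348, so continue squaring. x_1 = 776^2 mod 1349 = 522. Reached i = s−1 = 1 without hitting −1: 17 is a Miller–Rabin witness and 1349 is composite.
Base 416: x_0 = 416^337 mod 1349 = 738. x_0 is neither 1 nor 1348, so continue squaring. x_1 = 738^2 mod 1349 = 997. Reached i = s−1 = 1 without hitting −1: 416 is a Miller–Rabin witness and 1349 is composite.
Base 978: x_0 = 978^337 mod 1349 = 272. x_0 is neither 1 nor 1348, so continue squaring. x_1 = 272^2 mod 1349 = 1138. Reached i = s−1 = 1 without hitting −1: 978 is a Miller–Rabin witness and 1349 is composite.
Base 1144: x_0 = 1144^337 mod 1349 = 750. x_0 is neither 1 nor 1348, so continue squaring. x_1 = 750^2 mod 1349 = 1316. Reached i = s−1 = 1 without hitting −1: 1144 is a Miller–Rabin witness and 1349 is composite.
The smallest witness among the given bases is 17.

17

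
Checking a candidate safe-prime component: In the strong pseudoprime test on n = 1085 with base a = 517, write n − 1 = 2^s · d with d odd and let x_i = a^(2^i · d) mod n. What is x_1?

379

n − 1 = 1084 = 2^2 · 271, so s = 2 and d = 271.
Repeated squaring mod 1085: 517^1 ≡ 517, 517^2 ≡ 379, 517^4 ≡ 421, 517^8 ≡ 386, 517^16 ≡ 351, 517^32 ≡ 596, 517^64 ≡ 421, 517^128 ≡ 386, 517^256 ≡ 351.
271 = 256 + 8 + 4 + 2 + 1, so 517^271 ≡ 351·386·421·379·517 ≡ 83 (mod 1085).
x_0 = 83.
x_1 = 83^2 mod 1085 = 379.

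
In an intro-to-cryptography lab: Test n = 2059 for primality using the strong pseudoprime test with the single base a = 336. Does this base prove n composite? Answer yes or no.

yes

n − 1 = 2058 = 2^1 · 1029, so s = 1 and d = 1029.
x_0 = 336^1029 mod 2059 = 17.
x_0 ∉ {1, 2058} and s = 1, so 336 is a Miller–Rabin witness and 2059 is composite.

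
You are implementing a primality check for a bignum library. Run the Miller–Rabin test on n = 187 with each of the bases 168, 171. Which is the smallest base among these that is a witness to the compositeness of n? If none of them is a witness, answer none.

n − 1 = 186 = 2^1 · 93, so s = 1 and d = 93.
Base 168: x_0 = 168^93 mod 187 = 104. x_0 ∉ {1, 186} and s = 1, so 168 is a Miller–Rabin witness and 187 is composite.
Base 171: x_0 = 171^93 mod 187 = 18. x_0 ∉ {1, 186} and s = 1, so 171 is a Miller–Rabin witness and 187 is composite.
The smallest witness among the given bases is 168.

168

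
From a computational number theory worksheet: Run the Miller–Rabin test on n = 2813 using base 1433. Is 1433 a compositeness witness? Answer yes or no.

n − 1 = 2812 = 2^2 · 703, so s = 2 and d = 703.
x_0 = 1433^703 mod 2813 = 1380.
x_0 is neither 1 nor 2812, so continue squaring.
x_1 = 1380^2 mod 2813 = 2812.
x_1 ≡ −1, so 1433 is not a witness.

no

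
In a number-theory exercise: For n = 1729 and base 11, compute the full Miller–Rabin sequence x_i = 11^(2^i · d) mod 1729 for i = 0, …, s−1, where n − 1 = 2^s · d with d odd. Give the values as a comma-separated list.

1331, 1065, 1, 1, 1, 1

n − 1 = 1728 = 2^6 · 27, so s = 6 and d = 27.
x_0 = 11^27 mod 1729 = 1331.
x_1 = 1331^2 mod 1729 = 1065.
x_2 = 1065^2 mod 1729 = 1.
x_3 = 1^2 mod 1729 = 1.
x_4 = 1^2 mod 1729 = 1.
x_5 = 1^2 mod 1729 = 1.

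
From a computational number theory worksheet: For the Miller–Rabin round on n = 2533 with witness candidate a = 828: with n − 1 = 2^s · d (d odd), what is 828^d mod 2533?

n − 1 = 2532 = 2^2 · 633, so s = 2 and d = 633.
828^633 mod 2533 = 260.

260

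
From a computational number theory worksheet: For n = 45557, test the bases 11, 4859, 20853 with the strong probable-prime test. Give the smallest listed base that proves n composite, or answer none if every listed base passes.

n − 1 = 45556 = 2^2 · 11389, so s = 2 and d = 11389.
Base 11: x_0 = 11^11389 mod 45557 = 25596. x_0 is neither 1 nor 45556, so continue squaring. x_1 = 25596^2 mod 45557 = 45556. x_1 ≡ −1, so 11 is not a witness.
Base 4859: x_0 = 4859^11389 mod 45557 = 19961. x_0 is neither 1 nor 45556, so continue squaring. x_1 = 19961^2 mod 45557 = 45556. x_1 ≡ −1, so 4859 is not a witness.
Base 20853: x_0 = 20853^11389 mod 45557 = 25596. x_0 is neither 1 nor 45556, so continue squaring. x_1 = 25596^2 mod 45557 = 45556. x_1 ≡ −1, so 20853 is not a witness.
No listed base is a witness for 45557.

none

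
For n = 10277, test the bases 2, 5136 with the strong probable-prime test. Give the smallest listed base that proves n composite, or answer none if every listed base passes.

n − 1 = 10276 = 2^2 · 2569, so s = 2 and d = 2569.
Base 2: x_0 = 2^2569 mod 10277 = 4342. x_0 is neither 1 nor 10276, so continue squaring. x_1 = 4342^2 mod 10277 = 4946. Reached i = s−1 = 1 without hitting −1: 2 is a Miller–Rabin witness and 10277 is composite.
Base 5136: x_0 = 5136^2569 mod 10277 = 2832. x_0 is neither 1 nor 10276, so continue squaring. x_1 = 2832^2 mod 10277 = 4164. Reached i = s−1 = 1 without hitting −1: 5136 is a Miller–Rabin witness and 10277 is composite.
The smallest witness among the given bases is 2.

2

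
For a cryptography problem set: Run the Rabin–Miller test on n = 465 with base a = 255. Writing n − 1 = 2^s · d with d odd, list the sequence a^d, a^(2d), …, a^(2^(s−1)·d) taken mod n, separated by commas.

195, 360, 330, 90

n − 1 = 464 = 2^4 · 29, so s = 4 and d = 29.
x_0 = 255^29 mod 465 = 195.
x_1 = 195^2 mod 465 = 360.
x_2 = 360^2 mod 465 = 330.
x_3 = 330^2 mod 465 = 90.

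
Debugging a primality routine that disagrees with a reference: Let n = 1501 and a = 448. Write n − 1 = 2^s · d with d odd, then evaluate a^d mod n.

n − 1 = 1500 = 2^2 · 375, so s = 2 and d = 375.
Repeated squaring mod 1501: 448^1 ≡ 448, 448^2 ≡ 1071, 448^4 ≡ 277, 448^8 ≡ 178, 448^16 ≡ 163, 448^32 ≡ 1052, 448^64 ≡ 467, 448^128 ≡ 444, 448^256 ≡ 505.
375 = 256 + 64 + 32 + 16 + 4 + 2 + 1, so 448^375 ≡ 505·467·1052·163·277·1071·448 ≡ 58 (mod 1501).

58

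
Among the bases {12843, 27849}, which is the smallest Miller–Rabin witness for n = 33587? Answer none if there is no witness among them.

none

n − 1 = 33586 = 2^1 · 16793, so s = 1 and d = 16793.
Base 12843: x_0 = 12843^16793 mod 33587 = 33586. x_0 = 33586 ≡ −1, so 12843 is not a witness.
Base 27849: x_0 = 27849^16793 mod 33587 = 1. x_0 = 1, so 27849 is not a witness.
No listed base is a witness for 33587.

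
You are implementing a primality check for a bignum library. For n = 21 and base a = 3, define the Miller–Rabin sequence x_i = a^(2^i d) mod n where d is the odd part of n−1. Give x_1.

18

n − 1 = 20 = 2^2 · 5, so s = 2 and d = 5.
x_0 = 3^5 mod 21 = 12.
x_1 = 12^2 mod 21 = 18.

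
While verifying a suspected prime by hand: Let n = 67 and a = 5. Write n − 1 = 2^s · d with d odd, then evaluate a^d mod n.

n − 1 = 66 = 2^1 · 33, so s = 1 and d = 33.
Repeated squaring mod 67: 5^1 ≡ 5, 5^2 ≡ 25, 5^4 ≡ 22, 5^8 ≡ 15, 5^16 ≡ 24, 5^32 ≡ 40.
33 = 32 + 1, so 5^33 ≡ 40·5 ≡ 66 (mod 67).

66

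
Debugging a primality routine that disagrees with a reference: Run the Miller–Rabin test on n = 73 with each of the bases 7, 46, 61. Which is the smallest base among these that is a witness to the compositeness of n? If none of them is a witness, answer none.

none

n − 1 = 72 = 2^3 · 9, so s = 3 and d = 9.
Base 7: x_0 = 7^9 mod 73 = 10. x_0 is neither 1 nor 72, so continue squaring. x_1 = 10^2 mod 73 = 27. x_2 = 27^2 mod 73 = 72. x_2 ≡ −1, so 7 is not a witness.
Base 46: x_0 = 46^9 mod 73 = 46. x_0 is neither 1 nor 72, so continue squaring. x_1 = 46^2 mod 73 = 72. x_1 ≡ −1, so 46 is not a witness.
Base 61: x_0 = 61^9 mod 73 = 27. x_0 is neither 1 nor 72, so continue squaring. x_1 = 27^2 mod 73 = 72. x_1 ≡ −1, so 61 is not a witness.
No listed base is a witness for 73.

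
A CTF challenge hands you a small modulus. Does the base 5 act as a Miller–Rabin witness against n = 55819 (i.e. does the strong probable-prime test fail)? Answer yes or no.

no

n − 1 = 55818 = 2^1 · 27909, so s = 1 and d = 27909.
Repeated squaring mod 55819: 5^1 ≡ 5, 5^2 ≡ 25, 5^4 ≡ 625, 5^8 ≡ 55711, 5^16 ≡ 11664, 5^32 ≡ 17993, 5^64 ≡ 53668, 5^128 ≡ 49643, 5^256 ≡ 18599, 5^512 ≡ 12458, 5^1024 ≡ 24944, 5^2048 ≡ 44562, 5^4096 ≡ 10919, 5^8192 ≡ 50996, 5^16384 ≡ 40625.
27909 = 16384 + 8192 + 2048 + 1024 + 256 + 4 + 1, so 5^27909 ≡ 40625·50996·44562·24944·18599·625·5 ≡ 1 (mod 55819).
x_0 = 5^27909 mod 55819 = 1.
x_0 = 1, so 5 is not a witness.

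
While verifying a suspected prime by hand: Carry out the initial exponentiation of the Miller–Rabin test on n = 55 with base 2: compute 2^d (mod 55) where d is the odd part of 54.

n − 1 = 54 = 2^1 · 27, so s = 1 and d = 27.
2^27 mod 55 = 18.

18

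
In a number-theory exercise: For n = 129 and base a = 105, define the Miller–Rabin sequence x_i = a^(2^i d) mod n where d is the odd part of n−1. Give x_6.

24

n − 1 = 128 = 2^7 · 1, so s = 7 and d = 1.
x_0 = 105^1 mod 129 = 105.
x_1 = 105^2 mod 129 = 60.
x_2 = 60^2 mod 129 = 117.
x_3 = 117^2 mod 129 = 15.
x_4 = 15^2 mod 129 = 96.
x_5 = 96^2 mod 129 = 57.
x_6 = 57^2 mod 129 = 24.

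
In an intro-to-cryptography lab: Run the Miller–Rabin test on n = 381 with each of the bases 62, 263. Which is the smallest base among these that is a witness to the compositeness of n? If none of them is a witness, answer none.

62

n − 1 = 380 = 2^2 · 95, so s = 2 and d = 95.
Base 62: x_0 = 62^95 mod 381 = 323. x_0 is neither 1 nor 380, so continue squaring. x_1 = 323^2 mod 381 = 316. Reached i = s−1 = 1 without hitting −1: 62 is a Miller–Rabin witness and 381 is composite.
Base 263: x_0 = 263^95 mod 381 = 251. x_0 is neither 1 nor 380, so continue squaring. x_1 = 251^2 mod 381 = 136. Reached i = s−1 = 1 without hitting −1: 263 is a Miller–Rabin witness and 381 is composite.
The smallest witness among the given bases is 62.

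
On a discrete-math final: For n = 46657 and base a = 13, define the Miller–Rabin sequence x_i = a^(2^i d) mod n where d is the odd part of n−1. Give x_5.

43069

n − 1 = 46656 = 2^6 · 729, so s = 6 and d = 729.
Repeated squaring mod 46657: 13^1 ≡ 13, 13^2 ≡ 169, 13^4 ≡ 28561, 13^8 ≡ 26390, 13^16 ≡ 29718, 13^32 ≡ 35828, 13^64 ≡ 18200, 13^128 ≡ 21957, 13^256 ≡ 3068, 13^512 ≡ 34567.
729 = 512 + 128 + 64 + 16 + 8 + 1, so 13^729 ≡ 34567·21957·18200·29718·26390·13 ≡ 35230 (mod 46657).
x_0 = 35230.
x_1 = 35230^2 mod 46657 = 30043.
x_2 = 30043^2 mod 46657 = 2184.
x_3 = 2184^2 mod 46657 = 10842.
x_4 = 10842^2 mod 46657 = 19981.
x_5 = 19981^2 mod 46657 = 43069.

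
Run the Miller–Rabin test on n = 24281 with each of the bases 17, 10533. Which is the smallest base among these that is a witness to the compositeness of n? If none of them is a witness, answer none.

n − 1 = 24280 = 2^3 · 3035, so s = 3 and d = 3035.
Base 17: x_0 = 17^3035 mod 24281 = 9236. x_0 is neither 1 nor 24280, so continue squaring. x_1 = 9236^2 mod 24281 = 4543. x_2 = 4543^2 mod 24281 = 24280. x_2 ≡ −1, so 17 is not a witness.
Base 10533: x_0 = 10533^3035 mod 24281 = 24280. x_0 = 24280 ≡ −1, so 10533 is not a witness.
No listed base is a witness for 24281.

none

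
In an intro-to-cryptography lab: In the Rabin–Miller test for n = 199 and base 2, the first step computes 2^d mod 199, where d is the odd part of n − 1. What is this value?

1

n − 1 = 198 = 2^1 · 99, so s = 1 and d = 99.
Repeated squaring mod 199: 2^1 ≡ 2, 2^2 ≡ 4, 2^4 ≡ 16, 2^8 ≡ 57, 2^16 ≡ 65, 2^32 ≡ 46, 2^64 ≡ 126.
99 = 64 + 32 + 2 + 1, so 2^99 ≡ 126·46·4·2 ≡ 1 (mod 199).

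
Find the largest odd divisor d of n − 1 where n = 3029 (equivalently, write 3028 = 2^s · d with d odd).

757

Halving: 3028 → 1514 → 757; 757 is odd.
So 3028 = 2^2 · 757.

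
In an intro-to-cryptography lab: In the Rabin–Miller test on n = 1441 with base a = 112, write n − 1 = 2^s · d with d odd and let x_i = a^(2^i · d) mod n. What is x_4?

980

n − 1 = 1440 = 2^5 · 45, so s = 5 and d = 45.
Repeated squaring mod 1441: 112^1 ≡ 112, 112^2 ≡ 1016, 112^4 ≡ 500, 112^8 ≡ 707, 112^16 ≡ 1263, 112^32 ≡ 1423.
45 = 32 + 8 + 4 + 1, so 112^45 ≡ 1423·707·500·112 ≡ 637 (mod 1441).
x_0 = 637.
x_1 = 637^2 mod 1441 = 848.
x_2 = 848^2 mod 1441 = 45.
x_3 = 45^2 mod 1441 = 584.
x_4 = 584^2 mod 1441 = 980.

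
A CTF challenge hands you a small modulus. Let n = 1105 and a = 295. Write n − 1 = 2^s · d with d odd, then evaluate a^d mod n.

755

n − 1 = 1104 = 2^4 · 69, so s = 4 and d = 69.
Repeated squaring mod 1105: 295^1 ≡ 295, 295^2 ≡ 835, 295^4 ≡ 1075, 295^8 ≡ 900, 295^16 ≡ 35, 295^32 ≡ 120, 295^64 ≡ 35.
69 = 64 + 4 + 1, so 295^69 ≡ 35·1075·295 ≡ 755 (mod 1105).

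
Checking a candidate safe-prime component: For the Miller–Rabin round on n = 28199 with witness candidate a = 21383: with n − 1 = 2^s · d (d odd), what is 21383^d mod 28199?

18868

n − 1 = 28198 = 2^1 · 14099, so s = 1 and d = 14099.
21383^14099 mod 28199 = 18868.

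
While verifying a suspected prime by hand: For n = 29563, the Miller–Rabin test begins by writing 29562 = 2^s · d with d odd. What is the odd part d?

14781

Halving: 29562 → 14781; 14781 is odd.
So 29562 = 2^1 · 14781.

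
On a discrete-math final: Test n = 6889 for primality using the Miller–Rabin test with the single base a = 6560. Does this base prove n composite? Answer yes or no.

n − 1 = 6888 = 2^3 · 861, so s = 3 and d = 861.
x_0 = 6560^861 mod 6889 = 1827.
x_0 is neither 1 nor 6888, so continue squaring.
x_1 = 1827^2 mod 6889 = 3653.
x_2 = 3653^2 mod 6889 = 416.
Reached i = s−1 = 2 without hitting −1: 6560 is a Miller–Rabin witness and 6889 is composite.

yes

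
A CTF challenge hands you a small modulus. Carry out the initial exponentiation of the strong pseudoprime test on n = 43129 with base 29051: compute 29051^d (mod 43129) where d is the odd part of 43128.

21054

n − 1 = 43128 = 2^3 · 5391, so s = 3 and d = 5391.
29051^5391 mod 43129 = 21054.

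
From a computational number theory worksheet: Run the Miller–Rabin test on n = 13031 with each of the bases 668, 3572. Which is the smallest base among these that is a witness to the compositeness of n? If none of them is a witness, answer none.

n − 1 = 13030 = 2^1 · 6515, so s = 1 and d = 6515.
Base 668: x_0 = 668^6515 mod 13031 = 344. x_0 ∉ {1, 13030} and s = 1, so 668 is a Miller–Rabin witness and 13031 is composite.
Base 3572: x_0 = 3572^6515 mod 13031 = 7428. x_0 ∉ {1, 13030} and s = 1, so 3572 is a Miller–Rabin witness and 13031 is composite.
The smallest witness among the given bases is 668.

668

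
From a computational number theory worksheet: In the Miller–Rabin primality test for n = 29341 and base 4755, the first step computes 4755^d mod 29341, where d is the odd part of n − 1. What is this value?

26597

n − 1 = 29340 = 2^2 · 7335, so s = 2 and d = 7335.
Repeated squaring mod 29341: 4755^1 ≡ 4755, 4755^2 ≡ 17455, 4755^4 ≡ 81, 4755^8 ≡ 6561, 4755^16 ≡ 3474, 4755^32 ≡ 9525, 4755^64 ≡ 3253, 4755^128 ≡ 19249, 4755^256 ≡ 5853, 4755^512 ≡ 16662, 4755^1024 ≡ 27043, 4755^2048 ≡ 28765, 4755^4096 ≡ 9025.
7335 = 4096 + 2048 + 1024 + 128 + 32 + 4 + 2 + 1, so 4755^7335 ≡ 9025·28765·27043·19249·9525·81·17455·4755 ≡ 26597 (mod 29341).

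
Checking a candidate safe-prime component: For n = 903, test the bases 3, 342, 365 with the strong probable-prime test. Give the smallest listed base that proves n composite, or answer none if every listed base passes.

3

n − 1 = 902 = 2^1 · 451, so s = 1 and d = 451.
Base 3: x_0 = 3^451 mod 903 = 549. x_0 ∉ {1, 902} and s = 1, so 3 is a Miller–Rabin witness and 903 is composite.
Base 342: x_0 = 342^451 mod 903 = 594. x_0 ∉ {1, 902} and s = 1, so 342 is a Miller–Rabin witness and 903 is composite.
Base 365: x_0 = 365^451 mod 903 = 575. x_0 ∉ {1, 902} and s = 1, so 365 is a Miller–Rabin witness and 903 is composite.
The smallest witness among the given bases is 3.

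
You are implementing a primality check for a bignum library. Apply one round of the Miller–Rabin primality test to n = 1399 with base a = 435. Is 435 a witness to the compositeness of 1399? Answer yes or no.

n − 1 = 1398 = 2^1 · 699, so s = 1 and d = 699.
x_0 = 435^699 mod 1399 = 1398.
x_0 = 1398 ≡ −1, so 435 is not a witness.

no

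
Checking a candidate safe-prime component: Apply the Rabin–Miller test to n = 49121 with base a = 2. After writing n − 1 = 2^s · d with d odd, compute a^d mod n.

n − 1 = 49120 = 2^5 · 1535, so s = 5 and d = 1535.
2^1535 mod 49121 = 31295.

31295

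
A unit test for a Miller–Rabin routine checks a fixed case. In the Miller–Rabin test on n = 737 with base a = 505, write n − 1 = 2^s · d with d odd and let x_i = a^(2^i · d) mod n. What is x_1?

650

n − 1 = 736 = 2^5 · 23, so s = 5 and d = 23.
Repeated squaring mod 737: 505^1 ≡ 505, 505^2 ≡ 23, 505^4 ≡ 529, 505^8 ≡ 518, 505^16 ≡ 56.
23 = 16 + 4 + 2 + 1, so 505^23 ≡ 56·529·23·505 ≡ 307 (mod 737).
x_0 = 307.
x_1 = 307^2 mod 737 = 650.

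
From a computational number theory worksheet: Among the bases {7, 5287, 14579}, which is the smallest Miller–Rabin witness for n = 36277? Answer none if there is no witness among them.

none

n − 1 = 36276 = 2^2 · 9069, so s = 2 and d = 9069.
Base 7: x_0 = 7^9069 mod 36277 = 11507. x_0 is neither 1 nor 36276, so continue squaring. x_1 = 11507^2 mod 36277 = 36276. x_1 ≡ −1, so 7 is not a witness.
Base 5287: x_0 = 5287^9069 mod 36277 = 1. x_0 = 1, so 5287 is not a witness.
Base 14579: x_0 = 14579^9069 mod 36277 = 1. x_0 = 1, so 14579 is not a witness.
No listed base is a witness for 36277.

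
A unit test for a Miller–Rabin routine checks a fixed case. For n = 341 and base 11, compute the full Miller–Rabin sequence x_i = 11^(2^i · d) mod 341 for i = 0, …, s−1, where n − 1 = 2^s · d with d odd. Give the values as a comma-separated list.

n − 1 = 340 = 2^2 · 85, so s = 2 and d = 85.
x_0 = 11^85 mod 341 = 88.
x_1 = 88^2 mod 341 = 242.

88, 242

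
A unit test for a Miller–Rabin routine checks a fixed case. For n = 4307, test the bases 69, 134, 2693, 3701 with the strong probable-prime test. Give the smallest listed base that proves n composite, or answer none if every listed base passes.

69

n − 1 = 4306 = 2^1 · 2153, so s = 1 and d = 2153.
Base 69: x_0 = 69^2153 mod 4307 = 1152. x_0 ∉ {1, 4306} and s = 1, so 69 is a Miller–Rabin witness and 4307 is composite.
Base 134: x_0 = 134^2153 mod 4307 = 3923. x_0 ∉ {1, 4306} and s = 1, so 134 is a Miller–Rabin witness and 4307 is composite.
Base 2693: x_0 = 2693^2153 mod 4307 = 447. x_0 ∉ {1, 4306} and s = 1, so 2693 is a Miller–Rabin witness and 4307 is composite.
Base 3701: x_0 = 3701^2153 mod 4307 = 2095. x_0 ∉ {1, 4306} and s = 1, so 3701 is a Miller–Rabin witness and 4307 is composite.
The smallest witness among the given bases is 69.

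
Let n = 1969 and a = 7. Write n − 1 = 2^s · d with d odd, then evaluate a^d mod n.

n − 1 = 1968 = 2^4 · 123, so s = 4 and d = 123.
7^123 mod 1969 = 508.

508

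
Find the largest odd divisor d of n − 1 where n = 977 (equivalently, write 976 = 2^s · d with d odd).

Halving: 976 → 488 → 244 → 122 → 61; 61 is odd.
So 976 = 2^4 · 61.

61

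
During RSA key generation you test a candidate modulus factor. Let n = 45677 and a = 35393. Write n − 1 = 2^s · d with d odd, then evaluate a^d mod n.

6711

n − 1 = 45676 = 2^2 · 11419, so s = 2 and d = 11419.
35393^11419 mod 45677 = 6711.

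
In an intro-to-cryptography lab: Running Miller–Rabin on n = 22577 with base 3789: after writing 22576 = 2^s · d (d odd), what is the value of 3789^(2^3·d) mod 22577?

n − 1 = 22576 = 2^4 · 1411, so s = 4 and d = 1411.
Repeated squaring mod 22577: 3789^1 ≡ 3789, 3789^2 ≡ 20126, 3789^4 ≡ 1919, 3789^8 ≡ 2510, 3789^16 ≡ 1117, 3789^32 ≡ 5954, 3789^64 ≡ 4226, 3789^128 ≡ 669, 3789^256 ≡ 18598, 3789^512 ≡ 5964, 3789^1024 ≡ 10521.
1411 = 1024 + 256 + 128 + 2 + 1, so 3789^1411 ≡ 10521·18598·669·20126·3789 ≡ 10098 (mod 22577).
x_0 = 10098.
x_1 = 10098^2 mod 22577 = 11872.
x_2 = 11872^2 mod 22577 = 18750.
x_3 = 18750^2 mod 22577 = 16033.

16033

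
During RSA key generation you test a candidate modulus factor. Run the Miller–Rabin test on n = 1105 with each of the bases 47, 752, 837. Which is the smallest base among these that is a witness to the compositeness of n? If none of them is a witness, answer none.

n − 1 = 1104 = 2^4 · 69, so s = 4 and d = 69.
Base 47: x_0 = 47^69 mod 1105 = 47. x_0 is neither 1 nor 1104, so continue squaring. x_1 = 47^2 mod 1105 = 1104. x_1 ≡ −1, so 47 is not a witness.
Base 752: x_0 = 752^69 mod 1105 = 242. x_0 is neither 1 nor 1104, so continue squaring. x_1 = 242^2 mod 1105 = 1104. x_1 ≡ −1, so 752 is not a witness.
Base 837: x_0 = 837^69 mod 1105 = 837. x_0 is neither 1 nor 1104, so continue squaring. x_1 = 837^2 mod 1105 = 1104. x_1 ≡ −1, so 837 is not a witness.
No listed base is a witness for 1105.

none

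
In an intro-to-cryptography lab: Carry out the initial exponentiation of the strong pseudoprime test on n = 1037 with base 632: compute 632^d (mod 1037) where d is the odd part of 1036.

809

n − 1 = 1036 = 2^2 · 259, so s = 2 and d = 259.
632^259 mod 1037 = 809.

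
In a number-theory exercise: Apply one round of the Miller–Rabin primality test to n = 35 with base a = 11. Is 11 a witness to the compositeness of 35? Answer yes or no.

n − 1 = 34 = 2^1 · 17, so s = 1 and d = 17.
x_0 = 11^17 mod 35 = 16.
x_0 ∉ {1, 34} and s = 1, so 11 is a Miller–Rabin witness and 35 is composite.

yes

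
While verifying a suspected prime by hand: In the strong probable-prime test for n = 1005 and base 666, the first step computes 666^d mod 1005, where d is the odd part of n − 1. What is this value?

n − 1 = 1004 = 2^2 · 251, so s = 2 and d = 251.
666^251 mod 1005 = 396.

396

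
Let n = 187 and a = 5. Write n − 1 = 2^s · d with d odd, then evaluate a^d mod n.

n − 1 = 186 = 2^1 · 93, so s = 1 and d = 93.
5^93 mod 187 = 37.

37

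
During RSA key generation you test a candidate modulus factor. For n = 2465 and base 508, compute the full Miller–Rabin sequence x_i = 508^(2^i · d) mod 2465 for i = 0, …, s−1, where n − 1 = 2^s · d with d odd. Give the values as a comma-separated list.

563, 1449, 1886, 1, 1

n − 1 = 2464 = 2^5 · 77, so s = 5 and d = 77.
x_0 = 508^77 mod 2465 = 563.
x_1 = 563^2 mod 2465 = 1449.
x_2 = 1449^2 mod 2465 = 1886.
x_3 = 1886^2 mod 2465 = 1.
x_4 = 1^2 mod 2465 = 1.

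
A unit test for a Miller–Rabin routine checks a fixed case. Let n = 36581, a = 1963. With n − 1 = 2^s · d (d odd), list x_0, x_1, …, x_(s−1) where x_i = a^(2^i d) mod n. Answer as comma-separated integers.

n − 1 = 36580 = 2^2 · 9145, so s = 2 and d = 9145.
x_0 = 1963^9145 mod 36581 = 34354.
x_1 = 34354^2 mod 36581 = 21094.

34354, 21094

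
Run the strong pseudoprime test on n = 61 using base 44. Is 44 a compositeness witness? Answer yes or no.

no

n − 1 = 60 = 2^2 · 15, so s = 2 and d = 15.
x_0 = 44^15 mod 61 = 11.
x_0 is neither 1 nor 60, so continue squaring.
x_1 = 11^2 mod 61 = 60.
x_1 ≡ −1, so 44 is not a witness.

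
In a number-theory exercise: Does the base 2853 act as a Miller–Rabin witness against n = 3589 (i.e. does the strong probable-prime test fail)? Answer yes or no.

n − 1 = 3588 = 2^2 · 897, so s = 2 and d = 897.
Repeated squaring mod 3589: 2853^1 ≡ 2853, 2853^2 ≡ 3346, 2853^4 ≡ 1625, 2853^8 ≡ 2710, 2853^16 ≡ 1006, 2853^32 ≡ 3527, 2853^64 ≡ 255, 2853^128 ≡ 423, 2853^256 ≡ 3068, 2853^512 ≡ 2266.
897 = 512 + 256 + 128 + 1, so 2853^897 ≡ 2266·3068·423·2853 ≡ 2564 (mod 3589).
x_0 = 2853^897 mod 3589 = 2564.
x_0 is neither 1 nor 3588, so continue squaring.
x_1 = 2564^2 mod 3589 = 2637.
Reached i = s−1 = 1 without hitting −1: 2853 is a Miller–Rabin witness and 3589 is composite.

yes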